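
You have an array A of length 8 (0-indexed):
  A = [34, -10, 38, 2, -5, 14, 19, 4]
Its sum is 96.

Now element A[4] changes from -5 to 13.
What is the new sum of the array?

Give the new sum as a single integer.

Old value at index 4: -5
New value at index 4: 13
Delta = 13 - -5 = 18
New sum = old_sum + delta = 96 + (18) = 114

Answer: 114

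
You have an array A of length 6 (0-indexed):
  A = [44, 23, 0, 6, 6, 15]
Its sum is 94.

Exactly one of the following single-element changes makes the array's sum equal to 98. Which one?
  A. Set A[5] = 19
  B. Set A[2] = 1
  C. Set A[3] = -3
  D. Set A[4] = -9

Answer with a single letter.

Option A: A[5] 15->19, delta=4, new_sum=94+(4)=98 <-- matches target
Option B: A[2] 0->1, delta=1, new_sum=94+(1)=95
Option C: A[3] 6->-3, delta=-9, new_sum=94+(-9)=85
Option D: A[4] 6->-9, delta=-15, new_sum=94+(-15)=79

Answer: A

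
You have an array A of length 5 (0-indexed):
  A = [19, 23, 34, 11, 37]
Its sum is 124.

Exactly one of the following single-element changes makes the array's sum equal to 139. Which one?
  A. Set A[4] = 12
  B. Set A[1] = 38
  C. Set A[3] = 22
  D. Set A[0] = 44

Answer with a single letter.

Answer: B

Derivation:
Option A: A[4] 37->12, delta=-25, new_sum=124+(-25)=99
Option B: A[1] 23->38, delta=15, new_sum=124+(15)=139 <-- matches target
Option C: A[3] 11->22, delta=11, new_sum=124+(11)=135
Option D: A[0] 19->44, delta=25, new_sum=124+(25)=149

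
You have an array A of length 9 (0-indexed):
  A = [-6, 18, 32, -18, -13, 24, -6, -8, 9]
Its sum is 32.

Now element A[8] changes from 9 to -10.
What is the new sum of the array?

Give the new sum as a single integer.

Answer: 13

Derivation:
Old value at index 8: 9
New value at index 8: -10
Delta = -10 - 9 = -19
New sum = old_sum + delta = 32 + (-19) = 13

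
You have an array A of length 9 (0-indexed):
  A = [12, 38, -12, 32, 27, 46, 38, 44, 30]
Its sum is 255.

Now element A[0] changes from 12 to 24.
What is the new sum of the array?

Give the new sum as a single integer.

Old value at index 0: 12
New value at index 0: 24
Delta = 24 - 12 = 12
New sum = old_sum + delta = 255 + (12) = 267

Answer: 267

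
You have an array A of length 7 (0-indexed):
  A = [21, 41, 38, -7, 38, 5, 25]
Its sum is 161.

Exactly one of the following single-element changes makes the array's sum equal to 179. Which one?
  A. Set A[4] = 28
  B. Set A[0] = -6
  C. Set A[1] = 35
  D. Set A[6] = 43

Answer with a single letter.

Option A: A[4] 38->28, delta=-10, new_sum=161+(-10)=151
Option B: A[0] 21->-6, delta=-27, new_sum=161+(-27)=134
Option C: A[1] 41->35, delta=-6, new_sum=161+(-6)=155
Option D: A[6] 25->43, delta=18, new_sum=161+(18)=179 <-- matches target

Answer: D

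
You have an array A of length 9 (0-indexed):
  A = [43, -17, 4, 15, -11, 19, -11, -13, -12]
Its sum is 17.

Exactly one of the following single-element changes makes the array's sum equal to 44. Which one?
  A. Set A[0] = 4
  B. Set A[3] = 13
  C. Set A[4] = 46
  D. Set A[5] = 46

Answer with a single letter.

Option A: A[0] 43->4, delta=-39, new_sum=17+(-39)=-22
Option B: A[3] 15->13, delta=-2, new_sum=17+(-2)=15
Option C: A[4] -11->46, delta=57, new_sum=17+(57)=74
Option D: A[5] 19->46, delta=27, new_sum=17+(27)=44 <-- matches target

Answer: D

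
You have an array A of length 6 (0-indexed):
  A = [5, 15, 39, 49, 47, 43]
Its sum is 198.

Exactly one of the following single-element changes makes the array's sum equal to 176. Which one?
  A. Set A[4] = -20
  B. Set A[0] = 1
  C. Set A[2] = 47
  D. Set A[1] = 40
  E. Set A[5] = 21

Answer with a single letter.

Answer: E

Derivation:
Option A: A[4] 47->-20, delta=-67, new_sum=198+(-67)=131
Option B: A[0] 5->1, delta=-4, new_sum=198+(-4)=194
Option C: A[2] 39->47, delta=8, new_sum=198+(8)=206
Option D: A[1] 15->40, delta=25, new_sum=198+(25)=223
Option E: A[5] 43->21, delta=-22, new_sum=198+(-22)=176 <-- matches target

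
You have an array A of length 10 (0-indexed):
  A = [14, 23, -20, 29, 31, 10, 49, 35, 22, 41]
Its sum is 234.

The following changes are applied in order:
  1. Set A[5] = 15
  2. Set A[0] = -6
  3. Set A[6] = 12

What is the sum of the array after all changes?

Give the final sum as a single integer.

Answer: 182

Derivation:
Initial sum: 234
Change 1: A[5] 10 -> 15, delta = 5, sum = 239
Change 2: A[0] 14 -> -6, delta = -20, sum = 219
Change 3: A[6] 49 -> 12, delta = -37, sum = 182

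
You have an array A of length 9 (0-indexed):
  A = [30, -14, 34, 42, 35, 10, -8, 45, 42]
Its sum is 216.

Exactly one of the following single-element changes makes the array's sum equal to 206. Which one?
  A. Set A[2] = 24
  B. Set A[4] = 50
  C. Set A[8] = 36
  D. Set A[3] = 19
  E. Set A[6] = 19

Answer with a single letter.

Answer: A

Derivation:
Option A: A[2] 34->24, delta=-10, new_sum=216+(-10)=206 <-- matches target
Option B: A[4] 35->50, delta=15, new_sum=216+(15)=231
Option C: A[8] 42->36, delta=-6, new_sum=216+(-6)=210
Option D: A[3] 42->19, delta=-23, new_sum=216+(-23)=193
Option E: A[6] -8->19, delta=27, new_sum=216+(27)=243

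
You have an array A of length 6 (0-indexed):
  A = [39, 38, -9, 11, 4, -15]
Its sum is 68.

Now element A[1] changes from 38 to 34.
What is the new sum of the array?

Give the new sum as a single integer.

Answer: 64

Derivation:
Old value at index 1: 38
New value at index 1: 34
Delta = 34 - 38 = -4
New sum = old_sum + delta = 68 + (-4) = 64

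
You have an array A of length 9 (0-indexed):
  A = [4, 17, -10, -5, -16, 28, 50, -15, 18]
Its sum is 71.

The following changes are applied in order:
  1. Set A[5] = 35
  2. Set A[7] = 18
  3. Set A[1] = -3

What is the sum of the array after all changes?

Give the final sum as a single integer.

Answer: 91

Derivation:
Initial sum: 71
Change 1: A[5] 28 -> 35, delta = 7, sum = 78
Change 2: A[7] -15 -> 18, delta = 33, sum = 111
Change 3: A[1] 17 -> -3, delta = -20, sum = 91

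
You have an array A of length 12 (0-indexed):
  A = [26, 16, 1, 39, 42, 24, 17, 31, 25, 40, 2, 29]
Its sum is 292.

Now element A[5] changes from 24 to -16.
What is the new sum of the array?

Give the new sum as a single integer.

Answer: 252

Derivation:
Old value at index 5: 24
New value at index 5: -16
Delta = -16 - 24 = -40
New sum = old_sum + delta = 292 + (-40) = 252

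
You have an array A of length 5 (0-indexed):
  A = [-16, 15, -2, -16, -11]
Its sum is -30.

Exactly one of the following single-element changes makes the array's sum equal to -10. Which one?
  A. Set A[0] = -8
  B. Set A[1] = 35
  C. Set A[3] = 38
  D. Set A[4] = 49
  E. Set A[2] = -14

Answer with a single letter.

Answer: B

Derivation:
Option A: A[0] -16->-8, delta=8, new_sum=-30+(8)=-22
Option B: A[1] 15->35, delta=20, new_sum=-30+(20)=-10 <-- matches target
Option C: A[3] -16->38, delta=54, new_sum=-30+(54)=24
Option D: A[4] -11->49, delta=60, new_sum=-30+(60)=30
Option E: A[2] -2->-14, delta=-12, new_sum=-30+(-12)=-42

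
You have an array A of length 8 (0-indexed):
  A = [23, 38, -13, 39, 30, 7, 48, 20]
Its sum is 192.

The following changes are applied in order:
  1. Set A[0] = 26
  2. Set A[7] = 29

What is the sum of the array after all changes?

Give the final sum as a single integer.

Answer: 204

Derivation:
Initial sum: 192
Change 1: A[0] 23 -> 26, delta = 3, sum = 195
Change 2: A[7] 20 -> 29, delta = 9, sum = 204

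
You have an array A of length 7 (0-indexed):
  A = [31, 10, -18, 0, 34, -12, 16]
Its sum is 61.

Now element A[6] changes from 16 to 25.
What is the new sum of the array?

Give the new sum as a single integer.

Answer: 70

Derivation:
Old value at index 6: 16
New value at index 6: 25
Delta = 25 - 16 = 9
New sum = old_sum + delta = 61 + (9) = 70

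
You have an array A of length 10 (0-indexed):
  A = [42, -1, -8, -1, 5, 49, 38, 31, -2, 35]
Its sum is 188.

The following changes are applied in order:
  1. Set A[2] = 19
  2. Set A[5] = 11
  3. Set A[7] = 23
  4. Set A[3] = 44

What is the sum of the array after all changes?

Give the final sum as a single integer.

Initial sum: 188
Change 1: A[2] -8 -> 19, delta = 27, sum = 215
Change 2: A[5] 49 -> 11, delta = -38, sum = 177
Change 3: A[7] 31 -> 23, delta = -8, sum = 169
Change 4: A[3] -1 -> 44, delta = 45, sum = 214

Answer: 214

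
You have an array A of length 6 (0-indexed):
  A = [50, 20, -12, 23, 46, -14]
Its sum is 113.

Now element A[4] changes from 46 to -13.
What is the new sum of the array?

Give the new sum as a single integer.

Answer: 54

Derivation:
Old value at index 4: 46
New value at index 4: -13
Delta = -13 - 46 = -59
New sum = old_sum + delta = 113 + (-59) = 54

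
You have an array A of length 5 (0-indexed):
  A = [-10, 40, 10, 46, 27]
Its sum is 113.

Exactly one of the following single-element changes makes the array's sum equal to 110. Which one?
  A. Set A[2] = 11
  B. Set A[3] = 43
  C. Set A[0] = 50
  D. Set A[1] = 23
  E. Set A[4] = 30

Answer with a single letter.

Option A: A[2] 10->11, delta=1, new_sum=113+(1)=114
Option B: A[3] 46->43, delta=-3, new_sum=113+(-3)=110 <-- matches target
Option C: A[0] -10->50, delta=60, new_sum=113+(60)=173
Option D: A[1] 40->23, delta=-17, new_sum=113+(-17)=96
Option E: A[4] 27->30, delta=3, new_sum=113+(3)=116

Answer: B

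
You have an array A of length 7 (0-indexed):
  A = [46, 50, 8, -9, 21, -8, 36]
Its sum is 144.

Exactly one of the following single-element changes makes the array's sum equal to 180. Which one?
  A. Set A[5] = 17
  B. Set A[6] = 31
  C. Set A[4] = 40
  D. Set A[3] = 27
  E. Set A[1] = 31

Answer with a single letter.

Answer: D

Derivation:
Option A: A[5] -8->17, delta=25, new_sum=144+(25)=169
Option B: A[6] 36->31, delta=-5, new_sum=144+(-5)=139
Option C: A[4] 21->40, delta=19, new_sum=144+(19)=163
Option D: A[3] -9->27, delta=36, new_sum=144+(36)=180 <-- matches target
Option E: A[1] 50->31, delta=-19, new_sum=144+(-19)=125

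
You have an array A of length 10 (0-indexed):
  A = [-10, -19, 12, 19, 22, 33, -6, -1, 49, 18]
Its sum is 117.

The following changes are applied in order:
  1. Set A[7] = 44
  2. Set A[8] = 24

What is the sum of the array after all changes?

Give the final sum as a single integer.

Answer: 137

Derivation:
Initial sum: 117
Change 1: A[7] -1 -> 44, delta = 45, sum = 162
Change 2: A[8] 49 -> 24, delta = -25, sum = 137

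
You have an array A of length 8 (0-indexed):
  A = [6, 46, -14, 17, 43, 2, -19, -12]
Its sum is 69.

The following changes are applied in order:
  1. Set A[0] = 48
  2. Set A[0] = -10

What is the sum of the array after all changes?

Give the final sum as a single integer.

Answer: 53

Derivation:
Initial sum: 69
Change 1: A[0] 6 -> 48, delta = 42, sum = 111
Change 2: A[0] 48 -> -10, delta = -58, sum = 53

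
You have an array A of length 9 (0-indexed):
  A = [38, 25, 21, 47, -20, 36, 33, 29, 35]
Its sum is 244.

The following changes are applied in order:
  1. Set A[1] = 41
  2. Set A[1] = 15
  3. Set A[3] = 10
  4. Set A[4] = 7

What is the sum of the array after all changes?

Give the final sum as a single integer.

Initial sum: 244
Change 1: A[1] 25 -> 41, delta = 16, sum = 260
Change 2: A[1] 41 -> 15, delta = -26, sum = 234
Change 3: A[3] 47 -> 10, delta = -37, sum = 197
Change 4: A[4] -20 -> 7, delta = 27, sum = 224

Answer: 224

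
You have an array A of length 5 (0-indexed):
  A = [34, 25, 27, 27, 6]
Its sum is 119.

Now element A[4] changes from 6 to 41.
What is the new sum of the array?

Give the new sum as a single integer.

Old value at index 4: 6
New value at index 4: 41
Delta = 41 - 6 = 35
New sum = old_sum + delta = 119 + (35) = 154

Answer: 154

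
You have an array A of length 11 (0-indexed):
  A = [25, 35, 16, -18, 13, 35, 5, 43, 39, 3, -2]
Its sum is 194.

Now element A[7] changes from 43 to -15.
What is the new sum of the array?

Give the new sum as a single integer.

Answer: 136

Derivation:
Old value at index 7: 43
New value at index 7: -15
Delta = -15 - 43 = -58
New sum = old_sum + delta = 194 + (-58) = 136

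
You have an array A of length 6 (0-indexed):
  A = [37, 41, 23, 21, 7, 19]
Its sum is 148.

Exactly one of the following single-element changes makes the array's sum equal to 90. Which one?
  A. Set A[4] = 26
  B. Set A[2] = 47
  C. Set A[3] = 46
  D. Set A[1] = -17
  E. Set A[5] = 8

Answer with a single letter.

Option A: A[4] 7->26, delta=19, new_sum=148+(19)=167
Option B: A[2] 23->47, delta=24, new_sum=148+(24)=172
Option C: A[3] 21->46, delta=25, new_sum=148+(25)=173
Option D: A[1] 41->-17, delta=-58, new_sum=148+(-58)=90 <-- matches target
Option E: A[5] 19->8, delta=-11, new_sum=148+(-11)=137

Answer: D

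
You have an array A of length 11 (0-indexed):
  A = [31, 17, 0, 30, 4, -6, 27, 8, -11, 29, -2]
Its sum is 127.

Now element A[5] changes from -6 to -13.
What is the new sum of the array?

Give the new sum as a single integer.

Answer: 120

Derivation:
Old value at index 5: -6
New value at index 5: -13
Delta = -13 - -6 = -7
New sum = old_sum + delta = 127 + (-7) = 120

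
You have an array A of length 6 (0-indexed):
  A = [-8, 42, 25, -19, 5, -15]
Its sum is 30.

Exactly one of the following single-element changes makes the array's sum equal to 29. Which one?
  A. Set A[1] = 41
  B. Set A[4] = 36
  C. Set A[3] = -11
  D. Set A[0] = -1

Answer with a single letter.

Answer: A

Derivation:
Option A: A[1] 42->41, delta=-1, new_sum=30+(-1)=29 <-- matches target
Option B: A[4] 5->36, delta=31, new_sum=30+(31)=61
Option C: A[3] -19->-11, delta=8, new_sum=30+(8)=38
Option D: A[0] -8->-1, delta=7, new_sum=30+(7)=37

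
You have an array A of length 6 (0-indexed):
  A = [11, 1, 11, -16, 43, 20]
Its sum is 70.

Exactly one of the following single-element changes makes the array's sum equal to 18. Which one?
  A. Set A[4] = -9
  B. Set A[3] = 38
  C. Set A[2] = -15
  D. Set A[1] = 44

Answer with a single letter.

Answer: A

Derivation:
Option A: A[4] 43->-9, delta=-52, new_sum=70+(-52)=18 <-- matches target
Option B: A[3] -16->38, delta=54, new_sum=70+(54)=124
Option C: A[2] 11->-15, delta=-26, new_sum=70+(-26)=44
Option D: A[1] 1->44, delta=43, new_sum=70+(43)=113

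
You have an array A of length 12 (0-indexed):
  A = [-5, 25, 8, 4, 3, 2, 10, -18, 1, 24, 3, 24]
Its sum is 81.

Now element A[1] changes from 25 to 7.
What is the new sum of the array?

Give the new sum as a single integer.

Answer: 63

Derivation:
Old value at index 1: 25
New value at index 1: 7
Delta = 7 - 25 = -18
New sum = old_sum + delta = 81 + (-18) = 63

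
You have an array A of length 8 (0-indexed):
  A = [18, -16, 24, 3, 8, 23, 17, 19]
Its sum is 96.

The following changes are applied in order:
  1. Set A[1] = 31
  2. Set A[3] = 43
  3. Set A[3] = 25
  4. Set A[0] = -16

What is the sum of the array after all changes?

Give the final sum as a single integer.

Answer: 131

Derivation:
Initial sum: 96
Change 1: A[1] -16 -> 31, delta = 47, sum = 143
Change 2: A[3] 3 -> 43, delta = 40, sum = 183
Change 3: A[3] 43 -> 25, delta = -18, sum = 165
Change 4: A[0] 18 -> -16, delta = -34, sum = 131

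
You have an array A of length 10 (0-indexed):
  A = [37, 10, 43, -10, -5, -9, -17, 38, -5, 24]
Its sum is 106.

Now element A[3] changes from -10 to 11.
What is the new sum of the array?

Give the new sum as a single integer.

Answer: 127

Derivation:
Old value at index 3: -10
New value at index 3: 11
Delta = 11 - -10 = 21
New sum = old_sum + delta = 106 + (21) = 127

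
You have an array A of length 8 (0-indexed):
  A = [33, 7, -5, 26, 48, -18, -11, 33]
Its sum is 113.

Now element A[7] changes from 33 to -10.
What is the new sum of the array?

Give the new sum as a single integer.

Answer: 70

Derivation:
Old value at index 7: 33
New value at index 7: -10
Delta = -10 - 33 = -43
New sum = old_sum + delta = 113 + (-43) = 70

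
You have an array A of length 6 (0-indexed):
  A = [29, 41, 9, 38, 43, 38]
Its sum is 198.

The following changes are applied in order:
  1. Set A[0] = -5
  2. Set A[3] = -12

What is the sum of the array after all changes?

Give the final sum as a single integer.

Answer: 114

Derivation:
Initial sum: 198
Change 1: A[0] 29 -> -5, delta = -34, sum = 164
Change 2: A[3] 38 -> -12, delta = -50, sum = 114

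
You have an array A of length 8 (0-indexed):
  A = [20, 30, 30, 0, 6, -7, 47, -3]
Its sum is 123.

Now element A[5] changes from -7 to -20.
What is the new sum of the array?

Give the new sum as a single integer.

Answer: 110

Derivation:
Old value at index 5: -7
New value at index 5: -20
Delta = -20 - -7 = -13
New sum = old_sum + delta = 123 + (-13) = 110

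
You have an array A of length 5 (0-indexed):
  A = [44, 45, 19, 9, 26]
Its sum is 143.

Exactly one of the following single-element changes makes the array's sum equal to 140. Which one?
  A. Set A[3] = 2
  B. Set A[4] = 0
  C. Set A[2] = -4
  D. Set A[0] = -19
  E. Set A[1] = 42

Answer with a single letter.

Answer: E

Derivation:
Option A: A[3] 9->2, delta=-7, new_sum=143+(-7)=136
Option B: A[4] 26->0, delta=-26, new_sum=143+(-26)=117
Option C: A[2] 19->-4, delta=-23, new_sum=143+(-23)=120
Option D: A[0] 44->-19, delta=-63, new_sum=143+(-63)=80
Option E: A[1] 45->42, delta=-3, new_sum=143+(-3)=140 <-- matches target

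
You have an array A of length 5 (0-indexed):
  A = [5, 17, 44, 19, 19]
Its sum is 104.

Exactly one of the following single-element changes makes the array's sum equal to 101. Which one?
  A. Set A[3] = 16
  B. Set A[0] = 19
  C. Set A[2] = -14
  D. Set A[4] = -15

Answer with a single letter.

Answer: A

Derivation:
Option A: A[3] 19->16, delta=-3, new_sum=104+(-3)=101 <-- matches target
Option B: A[0] 5->19, delta=14, new_sum=104+(14)=118
Option C: A[2] 44->-14, delta=-58, new_sum=104+(-58)=46
Option D: A[4] 19->-15, delta=-34, new_sum=104+(-34)=70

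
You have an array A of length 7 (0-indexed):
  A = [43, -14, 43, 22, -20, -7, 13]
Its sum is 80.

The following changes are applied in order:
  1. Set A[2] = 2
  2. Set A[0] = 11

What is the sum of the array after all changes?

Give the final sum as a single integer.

Answer: 7

Derivation:
Initial sum: 80
Change 1: A[2] 43 -> 2, delta = -41, sum = 39
Change 2: A[0] 43 -> 11, delta = -32, sum = 7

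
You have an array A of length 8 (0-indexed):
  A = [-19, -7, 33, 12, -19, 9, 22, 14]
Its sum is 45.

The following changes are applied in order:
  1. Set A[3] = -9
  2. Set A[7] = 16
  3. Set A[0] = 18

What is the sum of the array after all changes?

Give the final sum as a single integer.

Initial sum: 45
Change 1: A[3] 12 -> -9, delta = -21, sum = 24
Change 2: A[7] 14 -> 16, delta = 2, sum = 26
Change 3: A[0] -19 -> 18, delta = 37, sum = 63

Answer: 63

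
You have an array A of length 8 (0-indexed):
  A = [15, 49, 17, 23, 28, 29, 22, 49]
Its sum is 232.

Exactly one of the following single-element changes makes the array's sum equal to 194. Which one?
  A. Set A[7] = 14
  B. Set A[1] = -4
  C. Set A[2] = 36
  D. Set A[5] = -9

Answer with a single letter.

Option A: A[7] 49->14, delta=-35, new_sum=232+(-35)=197
Option B: A[1] 49->-4, delta=-53, new_sum=232+(-53)=179
Option C: A[2] 17->36, delta=19, new_sum=232+(19)=251
Option D: A[5] 29->-9, delta=-38, new_sum=232+(-38)=194 <-- matches target

Answer: D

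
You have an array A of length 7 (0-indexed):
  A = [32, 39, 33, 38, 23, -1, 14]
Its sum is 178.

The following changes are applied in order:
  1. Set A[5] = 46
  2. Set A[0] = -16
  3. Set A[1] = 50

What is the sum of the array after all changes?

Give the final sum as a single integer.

Initial sum: 178
Change 1: A[5] -1 -> 46, delta = 47, sum = 225
Change 2: A[0] 32 -> -16, delta = -48, sum = 177
Change 3: A[1] 39 -> 50, delta = 11, sum = 188

Answer: 188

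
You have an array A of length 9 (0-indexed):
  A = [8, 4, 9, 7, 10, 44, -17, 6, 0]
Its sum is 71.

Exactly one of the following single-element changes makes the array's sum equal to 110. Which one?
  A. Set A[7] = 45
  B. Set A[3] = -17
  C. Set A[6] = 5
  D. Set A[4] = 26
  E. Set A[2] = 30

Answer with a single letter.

Option A: A[7] 6->45, delta=39, new_sum=71+(39)=110 <-- matches target
Option B: A[3] 7->-17, delta=-24, new_sum=71+(-24)=47
Option C: A[6] -17->5, delta=22, new_sum=71+(22)=93
Option D: A[4] 10->26, delta=16, new_sum=71+(16)=87
Option E: A[2] 9->30, delta=21, new_sum=71+(21)=92

Answer: A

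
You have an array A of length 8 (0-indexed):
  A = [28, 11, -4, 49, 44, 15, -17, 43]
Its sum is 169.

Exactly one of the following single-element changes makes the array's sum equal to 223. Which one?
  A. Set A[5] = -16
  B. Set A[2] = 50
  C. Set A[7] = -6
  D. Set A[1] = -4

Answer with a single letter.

Answer: B

Derivation:
Option A: A[5] 15->-16, delta=-31, new_sum=169+(-31)=138
Option B: A[2] -4->50, delta=54, new_sum=169+(54)=223 <-- matches target
Option C: A[7] 43->-6, delta=-49, new_sum=169+(-49)=120
Option D: A[1] 11->-4, delta=-15, new_sum=169+(-15)=154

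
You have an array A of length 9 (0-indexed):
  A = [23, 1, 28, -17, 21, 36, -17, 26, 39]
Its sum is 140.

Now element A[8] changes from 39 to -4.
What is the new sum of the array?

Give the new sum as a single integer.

Old value at index 8: 39
New value at index 8: -4
Delta = -4 - 39 = -43
New sum = old_sum + delta = 140 + (-43) = 97

Answer: 97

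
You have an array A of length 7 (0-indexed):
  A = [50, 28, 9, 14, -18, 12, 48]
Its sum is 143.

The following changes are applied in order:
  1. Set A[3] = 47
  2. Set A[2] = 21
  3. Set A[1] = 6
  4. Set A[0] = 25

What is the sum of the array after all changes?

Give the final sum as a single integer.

Initial sum: 143
Change 1: A[3] 14 -> 47, delta = 33, sum = 176
Change 2: A[2] 9 -> 21, delta = 12, sum = 188
Change 3: A[1] 28 -> 6, delta = -22, sum = 166
Change 4: A[0] 50 -> 25, delta = -25, sum = 141

Answer: 141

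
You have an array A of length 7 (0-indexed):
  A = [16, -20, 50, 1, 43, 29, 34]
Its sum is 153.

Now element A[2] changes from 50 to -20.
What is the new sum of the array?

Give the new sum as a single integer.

Old value at index 2: 50
New value at index 2: -20
Delta = -20 - 50 = -70
New sum = old_sum + delta = 153 + (-70) = 83

Answer: 83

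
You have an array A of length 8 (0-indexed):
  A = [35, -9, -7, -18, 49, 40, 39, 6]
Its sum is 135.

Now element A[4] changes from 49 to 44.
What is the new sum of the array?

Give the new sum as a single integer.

Answer: 130

Derivation:
Old value at index 4: 49
New value at index 4: 44
Delta = 44 - 49 = -5
New sum = old_sum + delta = 135 + (-5) = 130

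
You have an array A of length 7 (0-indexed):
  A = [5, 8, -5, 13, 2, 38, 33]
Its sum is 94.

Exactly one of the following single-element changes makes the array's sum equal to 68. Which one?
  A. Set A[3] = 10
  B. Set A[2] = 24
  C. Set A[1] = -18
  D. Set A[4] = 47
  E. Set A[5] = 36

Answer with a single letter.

Option A: A[3] 13->10, delta=-3, new_sum=94+(-3)=91
Option B: A[2] -5->24, delta=29, new_sum=94+(29)=123
Option C: A[1] 8->-18, delta=-26, new_sum=94+(-26)=68 <-- matches target
Option D: A[4] 2->47, delta=45, new_sum=94+(45)=139
Option E: A[5] 38->36, delta=-2, new_sum=94+(-2)=92

Answer: C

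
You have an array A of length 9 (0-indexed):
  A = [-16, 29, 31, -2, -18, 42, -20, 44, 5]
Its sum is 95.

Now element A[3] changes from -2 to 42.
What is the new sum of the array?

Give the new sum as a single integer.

Old value at index 3: -2
New value at index 3: 42
Delta = 42 - -2 = 44
New sum = old_sum + delta = 95 + (44) = 139

Answer: 139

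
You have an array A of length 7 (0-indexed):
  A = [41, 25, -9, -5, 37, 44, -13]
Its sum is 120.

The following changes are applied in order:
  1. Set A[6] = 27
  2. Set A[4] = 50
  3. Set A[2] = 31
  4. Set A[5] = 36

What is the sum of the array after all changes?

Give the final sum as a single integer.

Initial sum: 120
Change 1: A[6] -13 -> 27, delta = 40, sum = 160
Change 2: A[4] 37 -> 50, delta = 13, sum = 173
Change 3: A[2] -9 -> 31, delta = 40, sum = 213
Change 4: A[5] 44 -> 36, delta = -8, sum = 205

Answer: 205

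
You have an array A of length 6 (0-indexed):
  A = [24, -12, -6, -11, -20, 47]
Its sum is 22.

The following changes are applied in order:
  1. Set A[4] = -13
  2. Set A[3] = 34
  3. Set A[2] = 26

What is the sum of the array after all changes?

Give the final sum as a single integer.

Answer: 106

Derivation:
Initial sum: 22
Change 1: A[4] -20 -> -13, delta = 7, sum = 29
Change 2: A[3] -11 -> 34, delta = 45, sum = 74
Change 3: A[2] -6 -> 26, delta = 32, sum = 106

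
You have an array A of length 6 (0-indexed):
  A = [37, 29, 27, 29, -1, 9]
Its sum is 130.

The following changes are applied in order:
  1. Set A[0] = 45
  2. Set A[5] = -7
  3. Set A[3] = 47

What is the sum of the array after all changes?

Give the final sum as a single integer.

Initial sum: 130
Change 1: A[0] 37 -> 45, delta = 8, sum = 138
Change 2: A[5] 9 -> -7, delta = -16, sum = 122
Change 3: A[3] 29 -> 47, delta = 18, sum = 140

Answer: 140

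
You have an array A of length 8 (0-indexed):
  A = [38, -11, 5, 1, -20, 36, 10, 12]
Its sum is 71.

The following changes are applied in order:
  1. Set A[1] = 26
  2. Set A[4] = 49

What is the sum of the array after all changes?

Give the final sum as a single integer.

Answer: 177

Derivation:
Initial sum: 71
Change 1: A[1] -11 -> 26, delta = 37, sum = 108
Change 2: A[4] -20 -> 49, delta = 69, sum = 177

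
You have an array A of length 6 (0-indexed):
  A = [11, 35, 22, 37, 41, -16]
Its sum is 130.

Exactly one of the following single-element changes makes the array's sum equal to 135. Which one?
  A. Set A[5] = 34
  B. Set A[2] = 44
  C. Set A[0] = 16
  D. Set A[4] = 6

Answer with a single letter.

Option A: A[5] -16->34, delta=50, new_sum=130+(50)=180
Option B: A[2] 22->44, delta=22, new_sum=130+(22)=152
Option C: A[0] 11->16, delta=5, new_sum=130+(5)=135 <-- matches target
Option D: A[4] 41->6, delta=-35, new_sum=130+(-35)=95

Answer: C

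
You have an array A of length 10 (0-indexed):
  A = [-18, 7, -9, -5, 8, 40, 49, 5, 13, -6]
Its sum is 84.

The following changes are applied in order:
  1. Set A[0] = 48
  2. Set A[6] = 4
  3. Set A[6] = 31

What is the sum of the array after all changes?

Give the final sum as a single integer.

Initial sum: 84
Change 1: A[0] -18 -> 48, delta = 66, sum = 150
Change 2: A[6] 49 -> 4, delta = -45, sum = 105
Change 3: A[6] 4 -> 31, delta = 27, sum = 132

Answer: 132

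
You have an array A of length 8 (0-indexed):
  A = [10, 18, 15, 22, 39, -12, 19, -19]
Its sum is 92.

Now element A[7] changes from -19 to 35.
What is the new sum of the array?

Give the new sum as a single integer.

Old value at index 7: -19
New value at index 7: 35
Delta = 35 - -19 = 54
New sum = old_sum + delta = 92 + (54) = 146

Answer: 146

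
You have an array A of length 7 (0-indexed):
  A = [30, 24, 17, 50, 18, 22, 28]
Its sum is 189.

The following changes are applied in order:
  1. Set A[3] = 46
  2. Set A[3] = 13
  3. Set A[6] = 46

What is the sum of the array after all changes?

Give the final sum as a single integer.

Answer: 170

Derivation:
Initial sum: 189
Change 1: A[3] 50 -> 46, delta = -4, sum = 185
Change 2: A[3] 46 -> 13, delta = -33, sum = 152
Change 3: A[6] 28 -> 46, delta = 18, sum = 170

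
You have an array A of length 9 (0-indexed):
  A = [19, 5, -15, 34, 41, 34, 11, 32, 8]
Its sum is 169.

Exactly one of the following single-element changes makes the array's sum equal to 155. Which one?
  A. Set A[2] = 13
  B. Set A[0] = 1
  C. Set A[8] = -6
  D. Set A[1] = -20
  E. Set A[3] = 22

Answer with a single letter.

Option A: A[2] -15->13, delta=28, new_sum=169+(28)=197
Option B: A[0] 19->1, delta=-18, new_sum=169+(-18)=151
Option C: A[8] 8->-6, delta=-14, new_sum=169+(-14)=155 <-- matches target
Option D: A[1] 5->-20, delta=-25, new_sum=169+(-25)=144
Option E: A[3] 34->22, delta=-12, new_sum=169+(-12)=157

Answer: C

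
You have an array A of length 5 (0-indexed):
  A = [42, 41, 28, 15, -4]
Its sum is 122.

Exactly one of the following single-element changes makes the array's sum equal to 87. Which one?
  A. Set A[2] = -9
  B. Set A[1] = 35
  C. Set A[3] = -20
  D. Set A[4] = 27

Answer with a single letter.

Option A: A[2] 28->-9, delta=-37, new_sum=122+(-37)=85
Option B: A[1] 41->35, delta=-6, new_sum=122+(-6)=116
Option C: A[3] 15->-20, delta=-35, new_sum=122+(-35)=87 <-- matches target
Option D: A[4] -4->27, delta=31, new_sum=122+(31)=153

Answer: C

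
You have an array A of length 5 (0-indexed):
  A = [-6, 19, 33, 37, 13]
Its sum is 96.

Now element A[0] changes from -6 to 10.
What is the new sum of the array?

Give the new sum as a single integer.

Answer: 112

Derivation:
Old value at index 0: -6
New value at index 0: 10
Delta = 10 - -6 = 16
New sum = old_sum + delta = 96 + (16) = 112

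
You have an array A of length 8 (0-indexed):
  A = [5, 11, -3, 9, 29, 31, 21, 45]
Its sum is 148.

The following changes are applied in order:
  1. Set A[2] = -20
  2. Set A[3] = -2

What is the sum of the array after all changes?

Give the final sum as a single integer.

Initial sum: 148
Change 1: A[2] -3 -> -20, delta = -17, sum = 131
Change 2: A[3] 9 -> -2, delta = -11, sum = 120

Answer: 120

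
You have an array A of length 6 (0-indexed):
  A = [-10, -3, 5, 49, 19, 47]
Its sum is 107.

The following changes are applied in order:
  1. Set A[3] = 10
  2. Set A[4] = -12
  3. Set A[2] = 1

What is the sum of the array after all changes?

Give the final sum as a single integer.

Answer: 33

Derivation:
Initial sum: 107
Change 1: A[3] 49 -> 10, delta = -39, sum = 68
Change 2: A[4] 19 -> -12, delta = -31, sum = 37
Change 3: A[2] 5 -> 1, delta = -4, sum = 33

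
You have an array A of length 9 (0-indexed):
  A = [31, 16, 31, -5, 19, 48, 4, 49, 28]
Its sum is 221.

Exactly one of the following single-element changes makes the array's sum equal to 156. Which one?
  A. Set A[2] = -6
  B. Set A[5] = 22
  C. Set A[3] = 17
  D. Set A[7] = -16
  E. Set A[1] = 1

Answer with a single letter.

Option A: A[2] 31->-6, delta=-37, new_sum=221+(-37)=184
Option B: A[5] 48->22, delta=-26, new_sum=221+(-26)=195
Option C: A[3] -5->17, delta=22, new_sum=221+(22)=243
Option D: A[7] 49->-16, delta=-65, new_sum=221+(-65)=156 <-- matches target
Option E: A[1] 16->1, delta=-15, new_sum=221+(-15)=206

Answer: D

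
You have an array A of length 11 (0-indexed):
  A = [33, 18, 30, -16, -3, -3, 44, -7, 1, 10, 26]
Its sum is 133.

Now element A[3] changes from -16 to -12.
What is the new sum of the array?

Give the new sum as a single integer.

Answer: 137

Derivation:
Old value at index 3: -16
New value at index 3: -12
Delta = -12 - -16 = 4
New sum = old_sum + delta = 133 + (4) = 137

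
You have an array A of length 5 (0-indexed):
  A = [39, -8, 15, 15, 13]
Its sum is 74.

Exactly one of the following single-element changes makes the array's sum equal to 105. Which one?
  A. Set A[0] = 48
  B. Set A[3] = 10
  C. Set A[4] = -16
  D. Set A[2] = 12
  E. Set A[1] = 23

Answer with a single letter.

Answer: E

Derivation:
Option A: A[0] 39->48, delta=9, new_sum=74+(9)=83
Option B: A[3] 15->10, delta=-5, new_sum=74+(-5)=69
Option C: A[4] 13->-16, delta=-29, new_sum=74+(-29)=45
Option D: A[2] 15->12, delta=-3, new_sum=74+(-3)=71
Option E: A[1] -8->23, delta=31, new_sum=74+(31)=105 <-- matches target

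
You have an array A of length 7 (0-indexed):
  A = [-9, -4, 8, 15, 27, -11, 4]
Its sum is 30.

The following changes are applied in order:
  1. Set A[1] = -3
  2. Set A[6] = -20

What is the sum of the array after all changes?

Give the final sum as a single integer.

Answer: 7

Derivation:
Initial sum: 30
Change 1: A[1] -4 -> -3, delta = 1, sum = 31
Change 2: A[6] 4 -> -20, delta = -24, sum = 7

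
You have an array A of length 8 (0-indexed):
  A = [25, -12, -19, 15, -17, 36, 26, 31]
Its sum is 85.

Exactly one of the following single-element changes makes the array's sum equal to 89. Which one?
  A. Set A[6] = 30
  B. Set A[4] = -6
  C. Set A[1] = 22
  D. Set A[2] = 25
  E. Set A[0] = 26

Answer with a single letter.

Answer: A

Derivation:
Option A: A[6] 26->30, delta=4, new_sum=85+(4)=89 <-- matches target
Option B: A[4] -17->-6, delta=11, new_sum=85+(11)=96
Option C: A[1] -12->22, delta=34, new_sum=85+(34)=119
Option D: A[2] -19->25, delta=44, new_sum=85+(44)=129
Option E: A[0] 25->26, delta=1, new_sum=85+(1)=86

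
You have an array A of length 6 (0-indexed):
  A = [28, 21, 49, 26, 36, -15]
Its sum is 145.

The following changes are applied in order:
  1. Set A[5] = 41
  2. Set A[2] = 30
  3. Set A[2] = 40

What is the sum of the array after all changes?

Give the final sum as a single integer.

Answer: 192

Derivation:
Initial sum: 145
Change 1: A[5] -15 -> 41, delta = 56, sum = 201
Change 2: A[2] 49 -> 30, delta = -19, sum = 182
Change 3: A[2] 30 -> 40, delta = 10, sum = 192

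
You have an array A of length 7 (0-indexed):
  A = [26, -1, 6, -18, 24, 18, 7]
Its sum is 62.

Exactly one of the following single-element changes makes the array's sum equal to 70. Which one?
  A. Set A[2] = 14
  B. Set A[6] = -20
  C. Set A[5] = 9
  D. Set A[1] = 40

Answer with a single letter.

Option A: A[2] 6->14, delta=8, new_sum=62+(8)=70 <-- matches target
Option B: A[6] 7->-20, delta=-27, new_sum=62+(-27)=35
Option C: A[5] 18->9, delta=-9, new_sum=62+(-9)=53
Option D: A[1] -1->40, delta=41, new_sum=62+(41)=103

Answer: A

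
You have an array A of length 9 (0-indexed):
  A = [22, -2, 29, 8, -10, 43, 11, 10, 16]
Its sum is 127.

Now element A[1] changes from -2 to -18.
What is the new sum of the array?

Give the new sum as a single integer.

Old value at index 1: -2
New value at index 1: -18
Delta = -18 - -2 = -16
New sum = old_sum + delta = 127 + (-16) = 111

Answer: 111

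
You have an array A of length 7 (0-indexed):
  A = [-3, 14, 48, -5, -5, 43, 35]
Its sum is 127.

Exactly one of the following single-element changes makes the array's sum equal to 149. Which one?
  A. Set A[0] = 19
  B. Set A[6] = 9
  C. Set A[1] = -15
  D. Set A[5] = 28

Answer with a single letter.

Answer: A

Derivation:
Option A: A[0] -3->19, delta=22, new_sum=127+(22)=149 <-- matches target
Option B: A[6] 35->9, delta=-26, new_sum=127+(-26)=101
Option C: A[1] 14->-15, delta=-29, new_sum=127+(-29)=98
Option D: A[5] 43->28, delta=-15, new_sum=127+(-15)=112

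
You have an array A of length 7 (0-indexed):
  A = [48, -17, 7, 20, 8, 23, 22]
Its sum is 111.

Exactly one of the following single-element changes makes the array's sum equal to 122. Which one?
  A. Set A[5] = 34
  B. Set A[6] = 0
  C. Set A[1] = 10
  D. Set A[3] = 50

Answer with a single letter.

Answer: A

Derivation:
Option A: A[5] 23->34, delta=11, new_sum=111+(11)=122 <-- matches target
Option B: A[6] 22->0, delta=-22, new_sum=111+(-22)=89
Option C: A[1] -17->10, delta=27, new_sum=111+(27)=138
Option D: A[3] 20->50, delta=30, new_sum=111+(30)=141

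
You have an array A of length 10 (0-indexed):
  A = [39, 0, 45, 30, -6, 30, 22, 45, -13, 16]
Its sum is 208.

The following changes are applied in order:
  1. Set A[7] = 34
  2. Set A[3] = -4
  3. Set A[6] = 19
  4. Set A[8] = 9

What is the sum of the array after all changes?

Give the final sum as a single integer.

Answer: 182

Derivation:
Initial sum: 208
Change 1: A[7] 45 -> 34, delta = -11, sum = 197
Change 2: A[3] 30 -> -4, delta = -34, sum = 163
Change 3: A[6] 22 -> 19, delta = -3, sum = 160
Change 4: A[8] -13 -> 9, delta = 22, sum = 182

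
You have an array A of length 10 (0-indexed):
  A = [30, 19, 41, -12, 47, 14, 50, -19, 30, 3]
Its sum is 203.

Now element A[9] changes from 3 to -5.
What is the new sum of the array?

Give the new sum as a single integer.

Old value at index 9: 3
New value at index 9: -5
Delta = -5 - 3 = -8
New sum = old_sum + delta = 203 + (-8) = 195

Answer: 195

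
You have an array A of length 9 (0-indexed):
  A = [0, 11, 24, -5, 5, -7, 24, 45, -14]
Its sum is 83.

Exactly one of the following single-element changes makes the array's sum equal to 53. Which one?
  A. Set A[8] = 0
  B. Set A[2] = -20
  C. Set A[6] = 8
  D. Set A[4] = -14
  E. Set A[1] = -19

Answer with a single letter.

Answer: E

Derivation:
Option A: A[8] -14->0, delta=14, new_sum=83+(14)=97
Option B: A[2] 24->-20, delta=-44, new_sum=83+(-44)=39
Option C: A[6] 24->8, delta=-16, new_sum=83+(-16)=67
Option D: A[4] 5->-14, delta=-19, new_sum=83+(-19)=64
Option E: A[1] 11->-19, delta=-30, new_sum=83+(-30)=53 <-- matches target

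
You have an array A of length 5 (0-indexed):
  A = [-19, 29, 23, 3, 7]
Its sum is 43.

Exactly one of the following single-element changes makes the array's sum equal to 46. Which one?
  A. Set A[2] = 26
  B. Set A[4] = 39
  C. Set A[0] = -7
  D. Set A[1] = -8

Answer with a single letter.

Answer: A

Derivation:
Option A: A[2] 23->26, delta=3, new_sum=43+(3)=46 <-- matches target
Option B: A[4] 7->39, delta=32, new_sum=43+(32)=75
Option C: A[0] -19->-7, delta=12, new_sum=43+(12)=55
Option D: A[1] 29->-8, delta=-37, new_sum=43+(-37)=6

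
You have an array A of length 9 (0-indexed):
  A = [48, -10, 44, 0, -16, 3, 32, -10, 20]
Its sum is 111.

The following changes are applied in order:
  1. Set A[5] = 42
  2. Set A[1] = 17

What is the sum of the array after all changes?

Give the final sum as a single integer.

Initial sum: 111
Change 1: A[5] 3 -> 42, delta = 39, sum = 150
Change 2: A[1] -10 -> 17, delta = 27, sum = 177

Answer: 177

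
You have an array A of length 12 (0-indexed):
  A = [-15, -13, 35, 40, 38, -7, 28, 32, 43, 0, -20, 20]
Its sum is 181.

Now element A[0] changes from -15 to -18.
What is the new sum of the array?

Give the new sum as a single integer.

Answer: 178

Derivation:
Old value at index 0: -15
New value at index 0: -18
Delta = -18 - -15 = -3
New sum = old_sum + delta = 181 + (-3) = 178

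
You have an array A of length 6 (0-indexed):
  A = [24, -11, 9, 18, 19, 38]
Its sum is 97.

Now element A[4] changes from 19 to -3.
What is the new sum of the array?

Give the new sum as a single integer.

Answer: 75

Derivation:
Old value at index 4: 19
New value at index 4: -3
Delta = -3 - 19 = -22
New sum = old_sum + delta = 97 + (-22) = 75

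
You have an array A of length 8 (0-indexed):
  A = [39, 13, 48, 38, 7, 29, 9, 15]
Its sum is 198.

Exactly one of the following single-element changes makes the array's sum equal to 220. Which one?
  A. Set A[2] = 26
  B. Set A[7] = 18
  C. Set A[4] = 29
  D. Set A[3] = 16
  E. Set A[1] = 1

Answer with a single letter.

Answer: C

Derivation:
Option A: A[2] 48->26, delta=-22, new_sum=198+(-22)=176
Option B: A[7] 15->18, delta=3, new_sum=198+(3)=201
Option C: A[4] 7->29, delta=22, new_sum=198+(22)=220 <-- matches target
Option D: A[3] 38->16, delta=-22, new_sum=198+(-22)=176
Option E: A[1] 13->1, delta=-12, new_sum=198+(-12)=186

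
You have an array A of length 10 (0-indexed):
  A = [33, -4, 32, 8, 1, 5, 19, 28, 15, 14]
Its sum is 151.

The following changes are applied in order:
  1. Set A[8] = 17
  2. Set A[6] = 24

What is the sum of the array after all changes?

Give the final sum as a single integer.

Initial sum: 151
Change 1: A[8] 15 -> 17, delta = 2, sum = 153
Change 2: A[6] 19 -> 24, delta = 5, sum = 158

Answer: 158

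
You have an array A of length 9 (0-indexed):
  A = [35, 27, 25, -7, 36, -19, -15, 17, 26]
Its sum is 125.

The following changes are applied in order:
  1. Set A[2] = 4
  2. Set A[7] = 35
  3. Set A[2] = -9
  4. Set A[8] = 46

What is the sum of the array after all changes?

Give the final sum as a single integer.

Answer: 129

Derivation:
Initial sum: 125
Change 1: A[2] 25 -> 4, delta = -21, sum = 104
Change 2: A[7] 17 -> 35, delta = 18, sum = 122
Change 3: A[2] 4 -> -9, delta = -13, sum = 109
Change 4: A[8] 26 -> 46, delta = 20, sum = 129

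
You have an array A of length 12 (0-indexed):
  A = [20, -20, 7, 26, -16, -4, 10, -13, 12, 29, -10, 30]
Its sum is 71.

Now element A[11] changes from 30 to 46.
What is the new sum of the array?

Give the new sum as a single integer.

Old value at index 11: 30
New value at index 11: 46
Delta = 46 - 30 = 16
New sum = old_sum + delta = 71 + (16) = 87

Answer: 87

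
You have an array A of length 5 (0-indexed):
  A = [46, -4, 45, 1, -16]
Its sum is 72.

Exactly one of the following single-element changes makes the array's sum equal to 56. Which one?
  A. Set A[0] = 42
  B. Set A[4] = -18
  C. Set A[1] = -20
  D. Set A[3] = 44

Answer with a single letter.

Answer: C

Derivation:
Option A: A[0] 46->42, delta=-4, new_sum=72+(-4)=68
Option B: A[4] -16->-18, delta=-2, new_sum=72+(-2)=70
Option C: A[1] -4->-20, delta=-16, new_sum=72+(-16)=56 <-- matches target
Option D: A[3] 1->44, delta=43, new_sum=72+(43)=115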